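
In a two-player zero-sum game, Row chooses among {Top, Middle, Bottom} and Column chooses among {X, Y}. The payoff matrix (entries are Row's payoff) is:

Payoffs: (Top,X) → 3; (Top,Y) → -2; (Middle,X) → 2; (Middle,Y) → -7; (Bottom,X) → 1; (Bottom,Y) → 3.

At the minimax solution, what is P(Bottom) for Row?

Row minima: Top → -2, Middle → -7, Bottom → 1; maximin = 1.
Column maxima: X → 3, Y → 3; minimax = 3.
1 ≠ 3, so there is no saddle point; optimal play is mixed.
Middle is strictly dominated by Top, so Row never plays it.
On the remaining 2×2 (Top, Bottom vs X, Y):
Let Row play Top with probability p. Expected payoff against X: 3p + 1(1−p) = 2p + 1; against Y: (-2)p + 3(1−p) = −5p + 3.
Setting these equal: 2p + 1 = −5p + 3 ⇒ 7p = 2 ⇒ p = 2/7, and the value is (2)·(2/7) + 1 = 11/7.
For Column: with q = P(X), equating Top's and Bottom's payoffs gives 5q − 2 = −2q + 3 ⇒ q = 5/7.

5/7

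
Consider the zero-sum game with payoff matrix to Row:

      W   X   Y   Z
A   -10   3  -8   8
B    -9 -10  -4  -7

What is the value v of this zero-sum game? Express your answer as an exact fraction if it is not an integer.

Row minima: A → -10, B → -10; maximin = -10.
Column maxima: W → -9, X → 3, Y → -4, Z → 8; minimax = -9.
-10 ≠ -9, so there is no saddle point; optimal play is mixed.
Y is strictly dominated by W (it gives Row strictly more in every row), so Column never plays it.
Z is strictly dominated by W (it gives Row strictly more in every row), so Column never plays it.
On the remaining 2×2 (A, B vs W, X):
Let Row play A with probability p. Expected payoff against W: (-10)p + (-9)(1−p) = −p − 9; against X: 3p + (-10)(1−p) = 13p − 10.
Setting these equal: −p − 9 = 13p − 10 ⇒ −14p = -1 ⇒ p = 1/14, and the value is (-1)·(1/14) − 9 = -127/14.
For Column: with q = P(W), equating A's and B's payoffs gives −13q + 3 = q − 10 ⇒ q = 13/14.

-127/14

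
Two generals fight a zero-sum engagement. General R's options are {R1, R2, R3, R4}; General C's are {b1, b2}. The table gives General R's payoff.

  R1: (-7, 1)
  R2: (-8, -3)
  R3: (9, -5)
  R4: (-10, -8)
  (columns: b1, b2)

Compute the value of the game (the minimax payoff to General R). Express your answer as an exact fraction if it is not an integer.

-13/11

Row minima: R1 → -7, R2 → -8, R3 → -5, R4 → -10; maximin = -5.
Column maxima: b1 → 9, b2 → 1; minimax = 1.
-5 ≠ 1, so there is no saddle point; optimal play is mixed.
R2 is strictly dominated by R1, so General R never plays it.
R4 is strictly dominated by R1, so General R never plays it.
On the remaining 2×2 (R1, R3 vs b1, b2):
Let General R play R1 with probability p. Expected payoff against b1: (-7)p + 9(1−p) = −16p + 9; against b2: 1p + (-5)(1−p) = 6p − 5.
Setting these equal: −16p + 9 = 6p − 5 ⇒ −22p = -14 ⇒ p = 7/11, and the value is (-16)·(7/11) + 9 = -13/11.
For General C: with q = P(b1), equating R1's and R3's payoffs gives −8q + 1 = 14q − 5 ⇒ q = 3/11.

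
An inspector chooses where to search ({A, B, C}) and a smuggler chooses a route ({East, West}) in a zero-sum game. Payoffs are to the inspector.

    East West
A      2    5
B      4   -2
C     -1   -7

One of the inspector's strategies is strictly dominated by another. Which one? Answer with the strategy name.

C

A gives a strictly higher payoff than C against every column: 2 > -1, 5 > -7.
So C is strictly dominated and the inspector never plays it.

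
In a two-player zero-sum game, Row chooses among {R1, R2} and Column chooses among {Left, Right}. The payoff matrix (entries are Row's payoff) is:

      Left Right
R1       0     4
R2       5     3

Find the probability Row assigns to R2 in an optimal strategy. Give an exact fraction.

Row minima: R1 → 0, R2 → 3; maximin = 3.
Column maxima: Left → 5, Right → 4; minimax = 4.
3 ≠ 4, so there is no saddle point; optimal play is mixed.
Let Row play R1 with probability p. Expected payoff against Left: 0p + 5(1−p) = −5p + 5; against Right: 4p + 3(1−p) = p + 3.
Setting these equal: −5p + 5 = p + 3 ⇒ −6p = -2 ⇒ p = 1/3, and the value is (-5)·(1/3) + 5 = 10/3.
For Column: with q = P(Left), equating R1's and R2's payoffs gives −4q + 4 = 2q + 3 ⇒ q = 1/6.

2/3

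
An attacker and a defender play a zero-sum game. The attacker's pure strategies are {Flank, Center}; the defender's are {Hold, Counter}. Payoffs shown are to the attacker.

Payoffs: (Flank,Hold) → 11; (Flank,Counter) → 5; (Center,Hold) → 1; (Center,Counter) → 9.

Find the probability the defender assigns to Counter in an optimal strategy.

Row minima: Flank → 5, Center → 1; maximin = 5.
Column maxima: Hold → 11, Counter → 9; minimax = 9.
5 ≠ 9, so there is no saddle point; optimal play is mixed.
Let the attacker play Flank with probability p. Expected payoff against Hold: 11p + 1(1−p) = 10p + 1; against Counter: 5p + 9(1−p) = −4p + 9.
Setting these equal: 10p + 1 = −4p + 9 ⇒ 14p = 8 ⇒ p = 4/7, and the value is (10)·(4/7) + 1 = 47/7.
For the defender: with q = P(Hold), equating Flank's and Center's payoffs gives 6q + 5 = −8q + 9 ⇒ q = 2/7.

5/7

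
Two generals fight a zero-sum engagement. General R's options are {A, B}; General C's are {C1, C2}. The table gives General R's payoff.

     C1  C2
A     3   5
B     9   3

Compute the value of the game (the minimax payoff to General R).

Row minima: A → 3, B → 3; maximin = 3.
Column maxima: C1 → 9, C2 → 5; minimax = 5.
3 ≠ 5, so there is no saddle point; optimal play is mixed.
Let General R play A with probability p. Expected payoff against C1: 3p + 9(1−p) = −6p + 9; against C2: 5p + 3(1−p) = 2p + 3.
Setting these equal: −6p + 9 = 2p + 3 ⇒ −8p = -6 ⇒ p = 3/4, and the value is (-6)·(3/4) + 9 = 9/2.
For General C: with q = P(C1), equating A's and B's payoffs gives −2q + 5 = 6q + 3 ⇒ q = 1/4.

9/2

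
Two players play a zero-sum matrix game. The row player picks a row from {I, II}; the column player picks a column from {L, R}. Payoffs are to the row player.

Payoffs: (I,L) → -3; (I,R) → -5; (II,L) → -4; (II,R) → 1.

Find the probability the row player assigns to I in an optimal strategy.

5/7

Row minima: I → -5, II → -4; maximin = -4.
Column maxima: L → -3, R → 1; minimax = -3.
-4 ≠ -3, so there is no saddle point; optimal play is mixed.
Let the row player play I with probability p. Expected payoff against L: (-3)p + (-4)(1−p) = p − 4; against R: (-5)p + 1(1−p) = −6p + 1.
Setting these equal: p − 4 = −6p + 1 ⇒ 7p = 5 ⇒ p = 5/7, and the value is (1)·(5/7) − 4 = -23/7.
For the column player: with q = P(L), equating I's and II's payoffs gives 2q − 5 = −5q + 1 ⇒ q = 6/7.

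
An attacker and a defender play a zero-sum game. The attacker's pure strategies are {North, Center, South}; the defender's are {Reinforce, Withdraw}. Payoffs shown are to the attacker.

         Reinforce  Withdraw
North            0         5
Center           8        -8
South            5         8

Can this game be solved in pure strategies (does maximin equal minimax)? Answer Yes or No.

Row minima: North → 0, Center → -8, South → 5; maximin = 5.
Column maxima: Reinforce → 8, Withdraw → 8; minimax = 8.
5 ≠ 8, so no pure-strategy equilibrium exists.

No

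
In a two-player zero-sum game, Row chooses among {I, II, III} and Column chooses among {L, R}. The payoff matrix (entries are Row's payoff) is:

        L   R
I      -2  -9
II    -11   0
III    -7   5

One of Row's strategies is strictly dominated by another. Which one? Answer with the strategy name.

III gives a strictly higher payoff than II against every column: -7 > -11, 5 > 0.
So II is strictly dominated and Row never plays it.

II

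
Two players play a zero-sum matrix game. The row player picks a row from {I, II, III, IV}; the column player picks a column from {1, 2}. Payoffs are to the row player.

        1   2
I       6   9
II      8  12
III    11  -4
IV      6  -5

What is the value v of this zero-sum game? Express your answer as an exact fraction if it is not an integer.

Row minima: I → 6, II → 8, III → -4, IV → -5; maximin = 8.
Column maxima: 1 → 11, 2 → 12; minimax = 11.
8 ≠ 11, so there is no saddle point; optimal play is mixed.
I is strictly dominated by II, so the row player never plays it.
IV is strictly dominated by II, so the row player never plays it.
On the remaining 2×2 (II, III vs 1, 2):
Let the row player play II with probability p. Expected payoff against 1: 8p + 11(1−p) = −3p + 11; against 2: 12p + (-4)(1−p) = 16p − 4.
Setting these equal: −3p + 11 = 16p − 4 ⇒ −19p = -15 ⇒ p = 15/19, and the value is (-3)·(15/19) + 11 = 164/19.
For the column player: with q = P(1), equating II's and III's payoffs gives −4q + 12 = 15q − 4 ⇒ q = 16/19.

164/19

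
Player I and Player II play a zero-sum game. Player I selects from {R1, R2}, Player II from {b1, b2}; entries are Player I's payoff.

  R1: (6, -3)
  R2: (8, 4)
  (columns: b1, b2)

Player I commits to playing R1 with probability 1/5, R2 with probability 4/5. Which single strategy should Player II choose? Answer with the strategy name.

b2

If Player II plays b1, Player I's expected payoff is (1/5)·6 + (4/5)·8 = 38/5.
If Player II plays b2, Player I's expected payoff is (1/5)·(-3) + (4/5)·4 = 13/5.
Player II minimizes Player I's payoff; the smallest is 13/5, so the best response is b2.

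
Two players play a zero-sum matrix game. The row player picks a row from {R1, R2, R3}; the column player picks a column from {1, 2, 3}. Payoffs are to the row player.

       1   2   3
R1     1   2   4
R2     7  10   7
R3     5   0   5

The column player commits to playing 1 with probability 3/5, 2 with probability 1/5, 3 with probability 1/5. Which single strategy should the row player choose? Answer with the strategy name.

Expected payoff of R1: (3/5)·1 + (1/5)·2 + (1/5)·4 = 9/5.
Expected payoff of R2: (3/5)·7 + (1/5)·10 + (1/5)·7 = 38/5.
Expected payoff of R3: (3/5)·5 + (1/5)·0 + (1/5)·5 = 4.
The largest is 38/5, so the row player's best response is R2.

R2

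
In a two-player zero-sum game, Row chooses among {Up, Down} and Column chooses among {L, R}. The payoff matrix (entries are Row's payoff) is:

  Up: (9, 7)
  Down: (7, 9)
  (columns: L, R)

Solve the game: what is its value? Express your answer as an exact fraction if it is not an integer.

8

Row minima: Up → 7, Down → 7; maximin = 7.
Column maxima: L → 9, R → 9; minimax = 9.
7 ≠ 9, so there is no saddle point; optimal play is mixed.
Let Row play Up with probability p. Expected payoff against L: 9p + 7(1−p) = 2p + 7; against R: 7p + 9(1−p) = −2p + 9.
Setting these equal: 2p + 7 = −2p + 9 ⇒ 4p = 2 ⇒ p = 1/2, and the value is (2)·(1/2) + 7 = 8.
For Column: with q = P(L), equating Up's and Down's payoffs gives 2q + 7 = −2q + 9 ⇒ q = 1/2.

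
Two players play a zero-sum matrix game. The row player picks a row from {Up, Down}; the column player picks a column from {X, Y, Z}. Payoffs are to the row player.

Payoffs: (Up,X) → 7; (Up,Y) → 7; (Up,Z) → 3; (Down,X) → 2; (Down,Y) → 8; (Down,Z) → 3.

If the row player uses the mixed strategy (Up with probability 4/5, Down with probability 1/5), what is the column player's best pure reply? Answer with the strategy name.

If the column player plays X, the row player's expected payoff is (4/5)·7 + (1/5)·2 = 6.
If the column player plays Y, the row player's expected payoff is (4/5)·7 + (1/5)·8 = 36/5.
If the column player plays Z, the row player's expected payoff is (4/5)·3 + (1/5)·3 = 3.
The column player minimizes the row player's payoff; the smallest is 3, so the best response is Z.

Z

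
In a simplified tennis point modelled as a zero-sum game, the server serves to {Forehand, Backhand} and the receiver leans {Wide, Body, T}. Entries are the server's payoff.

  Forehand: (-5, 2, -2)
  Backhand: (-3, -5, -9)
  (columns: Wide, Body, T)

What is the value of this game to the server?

Row minima: Forehand → -5, Backhand → -9; maximin = -5.
Column maxima: Wide → -3, Body → 2, T → -2; minimax = -3.
-5 ≠ -3, so there is no saddle point; optimal play is mixed.
Body is strictly dominated by T (it gives the server strictly more in every row), so the receiver never plays it.
On the remaining 2×2 (Forehand, Backhand vs Wide, T):
Let the server play Forehand with probability p. Expected payoff against Wide: (-5)p + (-3)(1−p) = −2p − 3; against T: (-2)p + (-9)(1−p) = 7p − 9.
Setting these equal: −2p − 3 = 7p − 9 ⇒ −9p = -6 ⇒ p = 2/3, and the value is (-2)·(2/3) − 3 = -13/3.
For the receiver: with q = P(Wide), equating Forehand's and Backhand's payoffs gives −3q − 2 = 6q − 9 ⇒ q = 7/9.

-13/3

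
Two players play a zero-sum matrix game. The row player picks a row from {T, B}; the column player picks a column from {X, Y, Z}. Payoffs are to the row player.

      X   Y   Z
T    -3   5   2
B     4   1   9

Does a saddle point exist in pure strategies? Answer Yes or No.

No

Row minima: T → -3, B → 1; maximin = 1.
Column maxima: X → 4, Y → 5, Z → 9; minimax = 4.
1 ≠ 4, so no pure-strategy equilibrium exists.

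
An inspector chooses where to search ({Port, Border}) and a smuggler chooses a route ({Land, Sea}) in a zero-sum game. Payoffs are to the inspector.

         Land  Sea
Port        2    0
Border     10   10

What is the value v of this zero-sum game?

Row minima: Port → 0, Border → 10; maximin = 10.
Column maxima: Land → 10, Sea → 10; minimax = 10.
Since maximin = minimax = 10, there is a saddle point and the value is 10.

10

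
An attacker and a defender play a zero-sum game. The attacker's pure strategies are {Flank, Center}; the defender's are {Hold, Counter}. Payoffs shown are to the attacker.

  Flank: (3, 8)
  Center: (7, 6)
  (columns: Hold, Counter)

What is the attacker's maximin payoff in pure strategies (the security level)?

6

Row minima: Flank → 3, Center → 6.
The best of these is 6.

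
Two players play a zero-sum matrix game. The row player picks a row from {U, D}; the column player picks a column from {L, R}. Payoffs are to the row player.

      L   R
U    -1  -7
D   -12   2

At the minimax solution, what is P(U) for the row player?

7/10

Row minima: U → -7, D → -12; maximin = -7.
Column maxima: L → -1, R → 2; minimax = -1.
-7 ≠ -1, so there is no saddle point; optimal play is mixed.
Let the row player play U with probability p. Expected payoff against L: (-1)p + (-12)(1−p) = 11p − 12; against R: (-7)p + 2(1−p) = −9p + 2.
Setting these equal: 11p − 12 = −9p + 2 ⇒ 20p = 14 ⇒ p = 7/10, and the value is (11)·(7/10) − 12 = -43/10.
For the column player: with q = P(L), equating U's and D's payoffs gives 6q − 7 = −14q + 2 ⇒ q = 9/20.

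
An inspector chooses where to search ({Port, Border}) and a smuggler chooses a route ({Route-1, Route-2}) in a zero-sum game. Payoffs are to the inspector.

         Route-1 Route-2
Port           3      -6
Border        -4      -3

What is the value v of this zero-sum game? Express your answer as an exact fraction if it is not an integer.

-33/10

Row minima: Port → -6, Border → -4; maximin = -4.
Column maxima: Route-1 → 3, Route-2 → -3; minimax = -3.
-4 ≠ -3, so there is no saddle point; optimal play is mixed.
Let the inspector play Port with probability p. Expected payoff against Route-1: 3p + (-4)(1−p) = 7p − 4; against Route-2: (-6)p + (-3)(1−p) = −3p − 3.
Setting these equal: 7p − 4 = −3p − 3 ⇒ 10p = 1 ⇒ p = 1/10, and the value is (7)·(1/10) − 4 = -33/10.
For the smuggler: with q = P(Route-1), equating Port's and Border's payoffs gives 9q − 6 = −q − 3 ⇒ q = 3/10.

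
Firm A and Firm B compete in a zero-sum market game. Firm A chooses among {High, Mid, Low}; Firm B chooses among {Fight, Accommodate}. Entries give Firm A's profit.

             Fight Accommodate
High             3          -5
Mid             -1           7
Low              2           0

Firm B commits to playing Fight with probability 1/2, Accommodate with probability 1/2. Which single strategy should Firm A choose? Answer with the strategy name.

Expected payoff of High: (1/2)·3 + (1/2)·(-5) = -1.
Expected payoff of Mid: (1/2)·(-1) + (1/2)·7 = 3.
Expected payoff of Low: (1/2)·2 + (1/2)·0 = 1.
The largest is 3, so Firm A's best response is Mid.

Mid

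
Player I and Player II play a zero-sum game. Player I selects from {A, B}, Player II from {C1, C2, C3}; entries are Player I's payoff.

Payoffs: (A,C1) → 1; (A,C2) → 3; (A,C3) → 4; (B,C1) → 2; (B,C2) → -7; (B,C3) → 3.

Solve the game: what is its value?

Row minima: A → 1, B → -7; maximin = 1.
Column maxima: C1 → 2, C2 → 3, C3 → 4; minimax = 2.
1 ≠ 2, so there is no saddle point; optimal play is mixed.
C3 is strictly dominated by C1 (it gives Player I strictly more in every row), so Player II never plays it.
On the remaining 2×2 (A, B vs C1, C2):
Let Player I play A with probability p. Expected payoff against C1: 1p + 2(1−p) = −p + 2; against C2: 3p + (-7)(1−p) = 10p − 7.
Setting these equal: −p + 2 = 10p − 7 ⇒ −11p = -9 ⇒ p = 9/11, and the value is (-1)·(9/11) + 2 = 13/11.
For Player II: with q = P(C1), equating A's and B's payoffs gives −2q + 3 = 9q − 7 ⇒ q = 10/11.

13/11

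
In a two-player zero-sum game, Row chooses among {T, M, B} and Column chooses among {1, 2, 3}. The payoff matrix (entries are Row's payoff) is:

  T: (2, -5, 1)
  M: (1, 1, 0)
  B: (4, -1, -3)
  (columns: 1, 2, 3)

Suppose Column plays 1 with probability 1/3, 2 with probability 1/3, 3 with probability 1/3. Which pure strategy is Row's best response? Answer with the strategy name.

M

Expected payoff of T: (1/3)·2 + (1/3)·(-5) + (1/3)·1 = -2/3.
Expected payoff of M: (1/3)·1 + (1/3)·1 + (1/3)·0 = 2/3.
Expected payoff of B: (1/3)·4 + (1/3)·(-1) + (1/3)·(-3) = 0.
The largest is 2/3, so Row's best response is M.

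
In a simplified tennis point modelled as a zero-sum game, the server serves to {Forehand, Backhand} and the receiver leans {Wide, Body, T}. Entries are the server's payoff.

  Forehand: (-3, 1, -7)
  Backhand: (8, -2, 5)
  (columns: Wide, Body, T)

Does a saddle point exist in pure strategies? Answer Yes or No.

No

Row minima: Forehand → -7, Backhand → -2; maximin = -2.
Column maxima: Wide → 8, Body → 1, T → 5; minimax = 1.
-2 ≠ 1, so no pure-strategy equilibrium exists.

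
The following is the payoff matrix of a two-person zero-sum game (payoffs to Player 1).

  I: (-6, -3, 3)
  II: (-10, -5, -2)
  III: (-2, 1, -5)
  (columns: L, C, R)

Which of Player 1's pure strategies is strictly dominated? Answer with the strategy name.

II

I gives a strictly higher payoff than II against every column: -6 > -10, -3 > -5, 3 > -2.
So II is strictly dominated and Player 1 never plays it.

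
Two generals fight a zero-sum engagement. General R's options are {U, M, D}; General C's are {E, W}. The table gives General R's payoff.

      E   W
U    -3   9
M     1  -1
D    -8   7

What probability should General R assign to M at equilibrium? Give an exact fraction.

Row minima: U → -3, M → -1, D → -8; maximin = -1.
Column maxima: E → 1, W → 9; minimax = 1.
-1 ≠ 1, so there is no saddle point; optimal play is mixed.
D is strictly dominated by U, so General R never plays it.
On the remaining 2×2 (U, M vs E, W):
Let General R play U with probability p. Expected payoff against E: (-3)p + 1(1−p) = −4p + 1; against W: 9p + (-1)(1−p) = 10p − 1.
Setting these equal: −4p + 1 = 10p − 1 ⇒ −14p = -2 ⇒ p = 1/7, and the value is (-4)·(1/7) + 1 = 3/7.
For General C: with q = P(E), equating U's and M's payoffs gives −12q + 9 = 2q − 1 ⇒ q = 5/7.

6/7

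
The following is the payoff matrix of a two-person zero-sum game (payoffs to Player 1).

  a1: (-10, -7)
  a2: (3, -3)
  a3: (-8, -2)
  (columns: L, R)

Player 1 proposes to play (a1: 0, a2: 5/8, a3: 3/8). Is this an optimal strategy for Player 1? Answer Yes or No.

Against L this mix gives (5/8)·3 + (3/8)·(-8) = -9/8.
Against R this mix gives (5/8)·(-3) + (3/8)·(-2) = -21/8.
Player 2 will play R, holding Player 1 to -21/8. Shifting weight toward the row that does better against R would raise this floor (the equalizing mix achieves -5/2 against both R and L), so the proposed strategy is not optimal.

No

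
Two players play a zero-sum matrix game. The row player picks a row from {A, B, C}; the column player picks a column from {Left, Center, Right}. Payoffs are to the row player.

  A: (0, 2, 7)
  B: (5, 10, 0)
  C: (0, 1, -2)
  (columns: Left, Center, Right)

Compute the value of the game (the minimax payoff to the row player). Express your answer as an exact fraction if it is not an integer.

35/12

Row minima: A → 0, B → 0, C → -2; maximin = 0.
Column maxima: Left → 5, Center → 10, Right → 7; minimax = 5.
0 ≠ 5, so there is no saddle point; optimal play is mixed.
C is strictly dominated by B, so the row player never plays it.
Center is strictly dominated by Left (it gives the row player strictly more in every row), so the column player never plays it.
On the remaining 2×2 (A, B vs Left, Right):
Let the row player play A with probability p. Expected payoff against Left: 0p + 5(1−p) = −5p + 5; against Right: 7p + 0(1−p) = 7p.
Setting these equal: −5p + 5 = 7p ⇒ −12p = -5 ⇒ p = 5/12, and the value is (-5)·(5/12) + 5 = 35/12.
For the column player: with q = P(Left), equating A's and B's payoffs gives −7q + 7 = 5q ⇒ q = 7/12.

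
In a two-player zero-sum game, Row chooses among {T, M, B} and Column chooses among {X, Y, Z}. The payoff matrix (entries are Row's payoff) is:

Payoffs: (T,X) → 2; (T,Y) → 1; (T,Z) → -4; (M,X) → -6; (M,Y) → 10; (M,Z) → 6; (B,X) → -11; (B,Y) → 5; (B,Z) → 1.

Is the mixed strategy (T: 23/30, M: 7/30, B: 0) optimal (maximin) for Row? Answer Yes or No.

No

Against X this mix gives (23/30)·2 + (7/30)·(-6) = 2/15.
Against Y this mix gives (23/30)·1 + (7/30)·10 = 31/10.
Against Z this mix gives (23/30)·(-4) + (7/30)·6 = -5/3.
Column will play Z, holding Row to -5/3. Shifting weight toward the row that does better against Z would raise this floor (the equalizing mix achieves -2/3 against both Z and X), so the proposed strategy is not optimal.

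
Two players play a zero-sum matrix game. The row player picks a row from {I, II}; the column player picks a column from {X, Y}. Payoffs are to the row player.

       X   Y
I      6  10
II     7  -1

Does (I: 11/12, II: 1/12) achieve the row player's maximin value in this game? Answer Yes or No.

Against X this mix gives (11/12)·6 + (1/12)·7 = 73/12.
Against Y this mix gives (11/12)·10 + (1/12)·(-1) = 109/12.
The column player will play X, holding the row player to 73/12. Shifting weight toward the row that does better against X would raise this floor (the equalizing mix achieves 19/3 against both X and Y), so the proposed strategy is not optimal.

No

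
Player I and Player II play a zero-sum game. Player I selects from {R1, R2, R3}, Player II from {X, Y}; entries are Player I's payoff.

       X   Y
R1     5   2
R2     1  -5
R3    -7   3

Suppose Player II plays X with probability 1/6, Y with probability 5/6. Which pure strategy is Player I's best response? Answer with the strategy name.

Expected payoff of R1: (1/6)·5 + (5/6)·2 = 5/2.
Expected payoff of R2: (1/6)·1 + (5/6)·(-5) = -4.
Expected payoff of R3: (1/6)·(-7) + (5/6)·3 = 4/3.
The largest is 5/2, so Player I's best response is R1.

R1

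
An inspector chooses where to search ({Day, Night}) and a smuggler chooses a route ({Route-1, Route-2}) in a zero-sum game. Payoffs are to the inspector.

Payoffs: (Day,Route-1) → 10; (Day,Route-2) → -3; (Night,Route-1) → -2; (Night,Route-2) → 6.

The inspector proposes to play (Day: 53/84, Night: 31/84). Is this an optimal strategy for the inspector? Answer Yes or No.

No

Against Route-1 this mix gives (53/84)·10 + (31/84)·(-2) = 39/7.
Against Route-2 this mix gives (53/84)·(-3) + (31/84)·6 = 9/28.
The smuggler will play Route-2, holding the inspector to 9/28. Shifting weight toward the row that does better against Route-2 would raise this floor (the equalizing mix achieves 18/7 against both Route-2 and Route-1), so the proposed strategy is not optimal.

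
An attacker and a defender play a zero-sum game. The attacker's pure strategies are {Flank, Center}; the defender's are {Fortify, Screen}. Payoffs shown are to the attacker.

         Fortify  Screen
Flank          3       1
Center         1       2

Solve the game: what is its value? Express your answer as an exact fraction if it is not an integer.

Row minima: Flank → 1, Center → 1; maximin = 1.
Column maxima: Fortify → 3, Screen → 2; minimax = 2.
1 ≠ 2, so there is no saddle point; optimal play is mixed.
Let the attacker play Flank with probability p. Expected payoff against Fortify: 3p + 1(1−p) = 2p + 1; against Screen: 1p + 2(1−p) = −p + 2.
Setting these equal: 2p + 1 = −p + 2 ⇒ 3p = 1 ⇒ p = 1/3, and the value is (2)·(1/3) + 1 = 5/3.
For the defender: with q = P(Fortify), equating Flank's and Center's payoffs gives 2q + 1 = −q + 2 ⇒ q = 1/3.

5/3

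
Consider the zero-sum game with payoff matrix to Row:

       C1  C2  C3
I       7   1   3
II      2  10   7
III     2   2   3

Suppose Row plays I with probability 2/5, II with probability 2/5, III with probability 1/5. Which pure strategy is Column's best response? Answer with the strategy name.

C1

If Column plays C1, Row's expected payoff is (2/5)·7 + (2/5)·2 + (1/5)·2 = 4.
If Column plays C2, Row's expected payoff is (2/5)·1 + (2/5)·10 + (1/5)·2 = 24/5.
If Column plays C3, Row's expected payoff is (2/5)·3 + (2/5)·7 + (1/5)·3 = 23/5.
Column minimizes Row's payoff; the smallest is 4, so the best response is C1.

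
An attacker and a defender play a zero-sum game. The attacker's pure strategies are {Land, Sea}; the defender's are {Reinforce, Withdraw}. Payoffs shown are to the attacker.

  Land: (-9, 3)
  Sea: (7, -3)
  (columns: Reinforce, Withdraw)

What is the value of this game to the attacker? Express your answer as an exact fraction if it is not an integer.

-3/11

Row minima: Land → -9, Sea → -3; maximin = -3.
Column maxima: Reinforce → 7, Withdraw → 3; minimax = 3.
-3 ≠ 3, so there is no saddle point; optimal play is mixed.
Let the attacker play Land with probability p. Expected payoff against Reinforce: (-9)p + 7(1−p) = −16p + 7; against Withdraw: 3p + (-3)(1−p) = 6p − 3.
Setting these equal: −16p + 7 = 6p − 3 ⇒ −22p = -10 ⇒ p = 5/11, and the value is (-16)·(5/11) + 7 = -3/11.
For the defender: with q = P(Reinforce), equating Land's and Sea's payoffs gives −12q + 3 = 10q − 3 ⇒ q = 3/11.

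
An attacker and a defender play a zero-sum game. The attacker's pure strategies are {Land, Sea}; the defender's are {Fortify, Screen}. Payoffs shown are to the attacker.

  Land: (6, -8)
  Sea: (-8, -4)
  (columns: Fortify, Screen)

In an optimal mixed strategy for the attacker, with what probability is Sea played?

Row minima: Land → -8, Sea → -8; maximin = -8.
Column maxima: Fortify → 6, Screen → -4; minimax = -4.
-8 ≠ -4, so there is no saddle point; optimal play is mixed.
Let the attacker play Land with probability p. Expected payoff against Fortify: 6p + (-8)(1−p) = 14p − 8; against Screen: (-8)p + (-4)(1−p) = −4p − 4.
Setting these equal: 14p − 8 = −4p − 4 ⇒ 18p = 4 ⇒ p = 2/9, and the value is (14)·(2/9) − 8 = -44/9.
For the defender: with q = P(Fortify), equating Land's and Sea's payoffs gives 14q − 8 = −4q − 4 ⇒ q = 2/9.

7/9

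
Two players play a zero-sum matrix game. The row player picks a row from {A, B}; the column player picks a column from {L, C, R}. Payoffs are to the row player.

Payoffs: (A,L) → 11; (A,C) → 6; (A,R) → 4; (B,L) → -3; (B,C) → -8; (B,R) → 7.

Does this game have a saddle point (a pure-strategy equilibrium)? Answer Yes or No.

Row minima: A → 4, B → -8; maximin = 4.
Column maxima: L → 11, C → 6, R → 7; minimax = 6.
4 ≠ 6, so no pure-strategy equilibrium exists.

No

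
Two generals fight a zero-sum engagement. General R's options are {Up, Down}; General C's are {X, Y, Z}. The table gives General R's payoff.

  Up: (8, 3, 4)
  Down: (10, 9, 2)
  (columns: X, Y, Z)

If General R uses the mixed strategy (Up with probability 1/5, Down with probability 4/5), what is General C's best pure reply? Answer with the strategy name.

Z

If General C plays X, General R's expected payoff is (1/5)·8 + (4/5)·10 = 48/5.
If General C plays Y, General R's expected payoff is (1/5)·3 + (4/5)·9 = 39/5.
If General C plays Z, General R's expected payoff is (1/5)·4 + (4/5)·2 = 12/5.
General C minimizes General R's payoff; the smallest is 12/5, so the best response is Z.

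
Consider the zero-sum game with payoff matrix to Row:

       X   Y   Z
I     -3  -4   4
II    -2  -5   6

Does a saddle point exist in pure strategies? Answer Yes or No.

Yes

Row minima: I → -4, II → -5; maximin = -4.
Column maxima: X → -2, Y → -4, Z → 6; minimax = -4.
maximin = minimax = -4, so a saddle point exists.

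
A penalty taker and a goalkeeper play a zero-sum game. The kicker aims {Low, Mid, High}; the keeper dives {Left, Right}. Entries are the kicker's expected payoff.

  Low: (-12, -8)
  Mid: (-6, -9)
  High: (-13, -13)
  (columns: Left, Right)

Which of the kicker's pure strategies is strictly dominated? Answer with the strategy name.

High

Low gives a strictly higher payoff than High against every column: -12 > -13, -8 > -13.
So High is strictly dominated and the kicker never plays it.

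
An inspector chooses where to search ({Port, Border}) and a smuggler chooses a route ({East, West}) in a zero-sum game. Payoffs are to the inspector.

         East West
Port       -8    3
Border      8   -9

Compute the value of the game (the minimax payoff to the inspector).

-12/7

Row minima: Port → -8, Border → -9; maximin = -8.
Column maxima: East → 8, West → 3; minimax = 3.
-8 ≠ 3, so there is no saddle point; optimal play is mixed.
Let the inspector play Port with probability p. Expected payoff against East: (-8)p + 8(1−p) = −16p + 8; against West: 3p + (-9)(1−p) = 12p − 9.
Setting these equal: −16p + 8 = 12p − 9 ⇒ −28p = -17 ⇒ p = 17/28, and the value is (-16)·(17/28) + 8 = -12/7.
For the smuggler: with q = P(East), equating Port's and Border's payoffs gives −11q + 3 = 17q − 9 ⇒ q = 3/7.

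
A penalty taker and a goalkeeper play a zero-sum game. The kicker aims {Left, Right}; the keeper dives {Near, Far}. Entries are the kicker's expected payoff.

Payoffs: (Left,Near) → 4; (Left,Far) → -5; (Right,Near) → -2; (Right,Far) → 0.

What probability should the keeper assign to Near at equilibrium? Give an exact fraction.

Row minima: Left → -5, Right → -2; maximin = -2.
Column maxima: Near → 4, Far → 0; minimax = 0.
-2 ≠ 0, so there is no saddle point; optimal play is mixed.
Let the kicker play Left with probability p. Expected payoff against Near: 4p + (-2)(1−p) = 6p − 2; against Far: (-5)p + 0(1−p) = −5p.
Setting these equal: 6p − 2 = −5p ⇒ 11p = 2 ⇒ p = 2/11, and the value is (6)·(2/11) − 2 = -10/11.
For the keeper: with q = P(Near), equating Left's and Right's payoffs gives 9q − 5 = −2q ⇒ q = 5/11.

5/11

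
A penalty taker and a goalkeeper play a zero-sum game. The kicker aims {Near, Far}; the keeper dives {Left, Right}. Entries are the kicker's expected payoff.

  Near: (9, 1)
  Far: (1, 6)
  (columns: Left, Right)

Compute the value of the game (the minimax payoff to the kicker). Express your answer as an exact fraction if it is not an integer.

53/13

Row minima: Near → 1, Far → 1; maximin = 1.
Column maxima: Left → 9, Right → 6; minimax = 6.
1 ≠ 6, so there is no saddle point; optimal play is mixed.
Let the kicker play Near with probability p. Expected payoff against Left: 9p + 1(1−p) = 8p + 1; against Right: 1p + 6(1−p) = −5p + 6.
Setting these equal: 8p + 1 = −5p + 6 ⇒ 13p = 5 ⇒ p = 5/13, and the value is (8)·(5/13) + 1 = 53/13.
For the keeper: with q = P(Left), equating Near's and Far's payoffs gives 8q + 1 = −5q + 6 ⇒ q = 5/13.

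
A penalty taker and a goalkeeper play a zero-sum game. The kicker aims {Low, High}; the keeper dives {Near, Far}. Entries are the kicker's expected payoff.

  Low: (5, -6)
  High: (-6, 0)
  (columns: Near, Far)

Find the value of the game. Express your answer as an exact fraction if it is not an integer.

-36/17

Row minima: Low → -6, High → -6; maximin = -6.
Column maxima: Near → 5, Far → 0; minimax = 0.
-6 ≠ 0, so there is no saddle point; optimal play is mixed.
Let the kicker play Low with probability p. Expected payoff against Near: 5p + (-6)(1−p) = 11p − 6; against Far: (-6)p + 0(1−p) = −6p.
Setting these equal: 11p − 6 = −6p ⇒ 17p = 6 ⇒ p = 6/17, and the value is (11)·(6/17) − 6 = -36/17.
For the keeper: with q = P(Near), equating Low's and High's payoffs gives 11q − 6 = −6q ⇒ q = 6/17.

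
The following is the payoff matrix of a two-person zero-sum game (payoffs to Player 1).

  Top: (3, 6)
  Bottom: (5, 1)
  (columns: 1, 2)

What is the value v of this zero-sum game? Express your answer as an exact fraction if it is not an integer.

Row minima: Top → 3, Bottom → 1; maximin = 3.
Column maxima: 1 → 5, 2 → 6; minimax = 5.
3 ≠ 5, so there is no saddle point; optimal play is mixed.
Let Player 1 play Top with probability p. Expected payoff against 1: 3p + 5(1−p) = −2p + 5; against 2: 6p + 1(1−p) = 5p + 1.
Setting these equal: −2p + 5 = 5p + 1 ⇒ −7p = -4 ⇒ p = 4/7, and the value is (-2)·(4/7) + 5 = 27/7.
For Player 2: with q = P(1), equating Top's and Bottom's payoffs gives −3q + 6 = 4q + 1 ⇒ q = 5/7.

27/7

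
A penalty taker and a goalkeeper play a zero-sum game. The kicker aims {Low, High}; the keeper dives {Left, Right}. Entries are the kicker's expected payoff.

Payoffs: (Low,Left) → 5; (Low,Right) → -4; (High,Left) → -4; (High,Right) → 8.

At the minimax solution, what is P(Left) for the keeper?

Row minima: Low → -4, High → -4; maximin = -4.
Column maxima: Left → 5, Right → 8; minimax = 5.
-4 ≠ 5, so there is no saddle point; optimal play is mixed.
Let the kicker play Low with probability p. Expected payoff against Left: 5p + (-4)(1−p) = 9p − 4; against Right: (-4)p + 8(1−p) = −12p + 8.
Setting these equal: 9p − 4 = −12p + 8 ⇒ 21p = 12 ⇒ p = 4/7, and the value is (9)·(4/7) − 4 = 8/7.
For the keeper: with q = P(Left), equating Low's and High's payoffs gives 9q − 4 = −12q + 8 ⇒ q = 4/7.

4/7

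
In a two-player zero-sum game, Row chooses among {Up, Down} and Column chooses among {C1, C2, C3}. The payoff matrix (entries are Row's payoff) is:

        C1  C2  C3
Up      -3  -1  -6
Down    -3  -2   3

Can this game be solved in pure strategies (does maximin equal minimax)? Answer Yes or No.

Row minima: Up → -6, Down → -3; maximin = -3.
Column maxima: C1 → -3, C2 → -1, C3 → 3; minimax = -3.
maximin = minimax = -3, so a saddle point exists.

Yes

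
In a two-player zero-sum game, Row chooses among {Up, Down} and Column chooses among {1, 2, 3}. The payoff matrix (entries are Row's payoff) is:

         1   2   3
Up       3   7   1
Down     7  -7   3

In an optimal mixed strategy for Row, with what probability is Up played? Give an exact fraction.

Row minima: Up → 1, Down → -7; maximin = 1.
Column maxima: 1 → 7, 2 → 7, 3 → 3; minimax = 3.
1 ≠ 3, so there is no saddle point; optimal play is mixed.
1 is strictly dominated by 3 (it gives Row strictly more in every row), so Column never plays it.
On the remaining 2×2 (Up, Down vs 2, 3):
Let Row play Up with probability p. Expected payoff against 2: 7p + (-7)(1−p) = 14p − 7; against 3: 1p + 3(1−p) = −2p + 3.
Setting these equal: 14p − 7 = −2p + 3 ⇒ 16p = 10 ⇒ p = 5/8, and the value is (14)·(5/8) − 7 = 7/4.
For Column: with q = P(2), equating Up's and Down's payoffs gives 6q + 1 = −10q + 3 ⇒ q = 1/8.

5/8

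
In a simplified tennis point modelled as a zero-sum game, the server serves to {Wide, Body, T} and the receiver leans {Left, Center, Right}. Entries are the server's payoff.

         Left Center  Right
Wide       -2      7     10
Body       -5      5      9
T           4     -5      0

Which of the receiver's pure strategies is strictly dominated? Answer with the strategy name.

Right

Center holds the server's payoff strictly below Right in every row: 7 < 10, 5 < 9, -5 < 0.
So Right is strictly dominated for the receiver.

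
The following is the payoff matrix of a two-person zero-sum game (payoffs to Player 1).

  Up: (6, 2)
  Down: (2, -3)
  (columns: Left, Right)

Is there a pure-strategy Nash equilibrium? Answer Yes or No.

Row minima: Up → 2, Down → -3; maximin = 2.
Column maxima: Left → 6, Right → 2; minimax = 2.
maximin = minimax = 2, so a saddle point exists.

Yes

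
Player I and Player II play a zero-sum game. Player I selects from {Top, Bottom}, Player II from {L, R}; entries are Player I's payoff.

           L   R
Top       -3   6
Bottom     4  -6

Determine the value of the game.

Row minima: Top → -3, Bottom → -6; maximin = -3.
Column maxima: L → 4, R → 6; minimax = 4.
-3 ≠ 4, so there is no saddle point; optimal play is mixed.
Let Player I play Top with probability p. Expected payoff against L: (-3)p + 4(1−p) = −7p + 4; against R: 6p + (-6)(1−p) = 12p − 6.
Setting these equal: −7p + 4 = 12p − 6 ⇒ −19p = -10 ⇒ p = 10/19, and the value is (-7)·(10/19) + 4 = 6/19.
For Player II: with q = P(L), equating Top's and Bottom's payoffs gives −9q + 6 = 10q − 6 ⇒ q = 12/19.

6/19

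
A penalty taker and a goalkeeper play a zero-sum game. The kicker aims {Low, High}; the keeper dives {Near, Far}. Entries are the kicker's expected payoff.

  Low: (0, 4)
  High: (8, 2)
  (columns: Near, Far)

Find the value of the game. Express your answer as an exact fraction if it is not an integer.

16/5

Row minima: Low → 0, High → 2; maximin = 2.
Column maxima: Near → 8, Far → 4; minimax = 4.
2 ≠ 4, so there is no saddle point; optimal play is mixed.
Let the kicker play Low with probability p. Expected payoff against Near: 0p + 8(1−p) = −8p + 8; against Far: 4p + 2(1−p) = 2p + 2.
Setting these equal: −8p + 8 = 2p + 2 ⇒ −10p = -6 ⇒ p = 3/5, and the value is (-8)·(3/5) + 8 = 16/5.
For the keeper: with q = P(Near), equating Low's and High's payoffs gives −4q + 4 = 6q + 2 ⇒ q = 1/5.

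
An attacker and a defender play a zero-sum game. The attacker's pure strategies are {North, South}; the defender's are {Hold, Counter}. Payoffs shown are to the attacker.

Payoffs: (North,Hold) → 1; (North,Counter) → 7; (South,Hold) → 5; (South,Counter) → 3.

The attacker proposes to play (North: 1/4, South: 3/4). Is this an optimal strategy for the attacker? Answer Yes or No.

Yes

Against Hold this mix gives (1/4)·1 + (3/4)·5 = 4.
Against Counter this mix gives (1/4)·7 + (3/4)·3 = 4.
All of the defender's active replies (Hold, Counter) yield 4, and no column does worse for the attacker. The mix makes the defender indifferent and guarantees 4, so it is optimal.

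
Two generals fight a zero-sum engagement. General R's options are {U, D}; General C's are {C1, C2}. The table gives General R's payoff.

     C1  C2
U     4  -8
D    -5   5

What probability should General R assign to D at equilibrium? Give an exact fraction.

6/11

Row minima: U → -8, D → -5; maximin = -5.
Column maxima: C1 → 4, C2 → 5; minimax = 4.
-5 ≠ 4, so there is no saddle point; optimal play is mixed.
Let General R play U with probability p. Expected payoff against C1: 4p + (-5)(1−p) = 9p − 5; against C2: (-8)p + 5(1−p) = −13p + 5.
Setting these equal: 9p − 5 = −13p + 5 ⇒ 22p = 10 ⇒ p = 5/11, and the value is (9)·(5/11) − 5 = -10/11.
For General C: with q = P(C1), equating U's and D's payoffs gives 12q − 8 = −10q + 5 ⇒ q = 13/22.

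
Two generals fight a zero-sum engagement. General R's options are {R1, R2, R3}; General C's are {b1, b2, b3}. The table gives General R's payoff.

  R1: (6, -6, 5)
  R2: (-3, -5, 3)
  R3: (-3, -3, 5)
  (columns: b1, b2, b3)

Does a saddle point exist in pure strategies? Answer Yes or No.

Row minima: R1 → -6, R2 → -5, R3 → -3; maximin = -3.
Column maxima: b1 → 6, b2 → -3, b3 → 5; minimax = -3.
maximin = minimax = -3, so a saddle point exists.

Yes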